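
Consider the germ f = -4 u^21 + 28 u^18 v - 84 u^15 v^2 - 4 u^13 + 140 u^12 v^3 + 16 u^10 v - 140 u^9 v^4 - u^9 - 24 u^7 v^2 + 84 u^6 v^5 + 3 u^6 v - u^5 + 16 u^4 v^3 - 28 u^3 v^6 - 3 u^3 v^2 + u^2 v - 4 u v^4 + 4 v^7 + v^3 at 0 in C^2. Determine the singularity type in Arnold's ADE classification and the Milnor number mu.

Type D4, Milnor number mu = 4.

The Hessian of f at 0 has rank 0. Corank 2; j^3 = v*(u^2 + v^2) splits into three distinct lines over C (the quadratic factor has nonzero discriminant), so D_4.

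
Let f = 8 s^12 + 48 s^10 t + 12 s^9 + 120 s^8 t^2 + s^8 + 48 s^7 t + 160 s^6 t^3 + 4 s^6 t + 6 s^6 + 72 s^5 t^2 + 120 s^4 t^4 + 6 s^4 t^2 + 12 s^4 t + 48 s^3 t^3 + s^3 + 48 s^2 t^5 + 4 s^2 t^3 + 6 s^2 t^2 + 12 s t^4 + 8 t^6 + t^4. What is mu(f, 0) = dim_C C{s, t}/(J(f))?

6

The Hessian of f at 0 has rank 0. Corank 2; j^3 = s^3 is a perfect cube, so E-series; the 4-jet and mu = 6 give E_6.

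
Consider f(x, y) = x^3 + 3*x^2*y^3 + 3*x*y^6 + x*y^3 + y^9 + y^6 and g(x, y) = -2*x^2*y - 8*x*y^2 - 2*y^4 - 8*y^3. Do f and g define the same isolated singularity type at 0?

No.

The Hessian of f at 0 has rank 0. Corank 2; j^3 = x^3 is a perfect cube, so E-series; the 4-jet and mu = 7 give E_7. The Hessian of g at 0 has rank 0. Corank 2; j^3 = -2*y*(x + 2*y)^2 has shape L^2 M (L != M), so D-series; mu = 5 gives D_5. f is E_7 but g is D_5, hence not right-equivalent.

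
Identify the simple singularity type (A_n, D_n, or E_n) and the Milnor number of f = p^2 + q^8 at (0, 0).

The Hessian of f at 0 has rank 1. Corank 1: A-series; mu = 7 gives A_7.

Type A_{7}, Milnor number mu = 7.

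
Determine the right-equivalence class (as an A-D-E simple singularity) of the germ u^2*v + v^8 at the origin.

The Hessian of f at 0 is [[0, 0], [0, 0]] with rank 0, so corank 2. A Groebner basis of the Jacobian ideal J(f) in C{u,v} is {u^2/8 + v^7, u^3, u*v}; counting standard monomials gives mu = 9. Corank 2; j^3 = u^2*v has shape L^2 M (L != M), so D-series; mu = 9 gives D_9.

D9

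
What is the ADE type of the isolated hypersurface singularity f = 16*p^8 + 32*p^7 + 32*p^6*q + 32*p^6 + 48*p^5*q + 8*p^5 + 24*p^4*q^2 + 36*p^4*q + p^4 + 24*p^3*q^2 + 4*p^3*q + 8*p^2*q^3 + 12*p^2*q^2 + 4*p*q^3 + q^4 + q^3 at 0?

The Hessian of f at 0 has rank 0. Corank 2; j^3 = q^3 is a perfect cube, so E-series; the 4-jet and mu = 6 give E_6.

E6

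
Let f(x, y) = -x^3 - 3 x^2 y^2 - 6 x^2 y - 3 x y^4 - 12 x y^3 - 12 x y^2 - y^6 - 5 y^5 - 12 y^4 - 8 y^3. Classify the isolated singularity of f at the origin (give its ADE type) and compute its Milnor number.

Type E_8, Milnor number mu = 8.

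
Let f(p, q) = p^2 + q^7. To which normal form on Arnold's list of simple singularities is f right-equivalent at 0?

The Hessian of f at 0 has rank 1. Corank 1: A-series; mu = 6 gives A_6.

A_6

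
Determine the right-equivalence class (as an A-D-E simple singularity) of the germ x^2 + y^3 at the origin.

The Hessian of f at 0 is [[2, 0], [0, 0]] with rank 1, so corank 1. A Groebner basis of the Jacobian ideal J(f) in C{x,y} is {y^2, x}; counting standard monomials gives mu = 2. Corank 1: A-series; mu = 2 gives A_2.

A_2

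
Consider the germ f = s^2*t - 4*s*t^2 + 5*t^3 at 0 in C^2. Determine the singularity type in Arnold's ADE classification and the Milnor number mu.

Type D_4, Milnor number mu = 4.

The Hessian of f at 0 has rank 0. Corank 2; j^3 = t*(s^2 - 4*s*t + 5*t^2) splits into three distinct lines over C (the quadratic factor has nonzero discriminant), so D_4.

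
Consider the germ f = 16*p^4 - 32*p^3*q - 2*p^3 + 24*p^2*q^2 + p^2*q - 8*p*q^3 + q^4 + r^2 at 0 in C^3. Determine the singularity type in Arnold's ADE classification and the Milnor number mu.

Type D_5, Milnor number mu = 5.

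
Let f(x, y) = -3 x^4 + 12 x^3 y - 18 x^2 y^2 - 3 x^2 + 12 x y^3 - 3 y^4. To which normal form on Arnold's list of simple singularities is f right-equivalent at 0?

A3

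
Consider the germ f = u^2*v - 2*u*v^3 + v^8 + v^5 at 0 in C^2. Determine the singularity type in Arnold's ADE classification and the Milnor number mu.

Type D_{9}, Milnor number mu = 9.

The Hessian of f at 0 has rank 0. Corank 2; j^3 = u^2*v has shape L^2 M (L != M), so D-series; mu = 9 gives D_9.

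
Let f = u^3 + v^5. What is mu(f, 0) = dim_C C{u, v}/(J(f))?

The Hessian of f at 0 has rank 0. Corank 2; j^3 = u^3 is a perfect cube, so E-series; the 5-jet and mu = 8 give E_8.

8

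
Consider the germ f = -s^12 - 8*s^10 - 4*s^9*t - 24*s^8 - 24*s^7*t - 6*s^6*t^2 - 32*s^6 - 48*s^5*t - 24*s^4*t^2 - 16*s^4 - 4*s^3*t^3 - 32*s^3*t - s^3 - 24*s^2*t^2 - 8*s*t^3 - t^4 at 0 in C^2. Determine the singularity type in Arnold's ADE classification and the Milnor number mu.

The Hessian of f at 0 has rank 0. Corank 2; j^3 = -s^3 is a perfect cube, so E-series; the 4-jet and mu = 6 give E_6.

Type E6, Milnor number mu = 6.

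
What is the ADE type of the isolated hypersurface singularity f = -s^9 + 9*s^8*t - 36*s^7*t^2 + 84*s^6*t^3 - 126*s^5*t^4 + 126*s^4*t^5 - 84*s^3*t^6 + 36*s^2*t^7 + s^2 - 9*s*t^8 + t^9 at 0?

A8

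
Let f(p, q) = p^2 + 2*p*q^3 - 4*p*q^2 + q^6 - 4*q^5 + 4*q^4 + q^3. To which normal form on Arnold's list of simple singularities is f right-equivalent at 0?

A2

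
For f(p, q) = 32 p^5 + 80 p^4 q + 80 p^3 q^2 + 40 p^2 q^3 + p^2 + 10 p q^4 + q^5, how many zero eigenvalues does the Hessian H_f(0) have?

1

The Hessian at 0 is [[2, 0], [0, 0]] of rank 1; hence corank 1.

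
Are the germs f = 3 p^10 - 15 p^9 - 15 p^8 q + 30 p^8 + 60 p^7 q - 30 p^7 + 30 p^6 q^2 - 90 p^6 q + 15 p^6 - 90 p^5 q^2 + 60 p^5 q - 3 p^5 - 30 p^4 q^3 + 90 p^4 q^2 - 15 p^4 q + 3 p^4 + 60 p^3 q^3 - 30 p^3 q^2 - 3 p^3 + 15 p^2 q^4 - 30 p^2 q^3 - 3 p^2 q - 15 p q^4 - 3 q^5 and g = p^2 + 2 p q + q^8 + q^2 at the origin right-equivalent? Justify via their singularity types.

No.

The Hessian of f at 0 has rank 0. Corank 2; j^3 = -3*p^2*(p + q) has shape L^2 M (L != M), so D-series; mu = 6 gives D_6. The Hessian of g at 0 has rank 1. Corank 1: A-series; mu = 7 gives A_7. f is D_6 but g is A_7, hence not right-equivalent.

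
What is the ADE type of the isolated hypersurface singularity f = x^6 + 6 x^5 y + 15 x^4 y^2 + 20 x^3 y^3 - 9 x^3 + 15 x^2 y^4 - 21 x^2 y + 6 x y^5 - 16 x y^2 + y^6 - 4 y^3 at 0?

The Hessian of f at 0 is [[0, 0], [0, 0]] with rank 0, so corank 2. A Groebner basis of the Jacobian ideal J(f) in C{x,y} is {243*x*y/2 + y^5 + 81*y^2, x*y^2 + 2*y^3/3, x^2 + 5*x*y/3 + 2*y^2/3}; counting standard monomials gives mu = 7. Corank 2; j^3 = -(x + y)*(3*x + 2*y)^2 has shape L^2 M (L != M), so D-series; mu = 7 gives D_7.

D7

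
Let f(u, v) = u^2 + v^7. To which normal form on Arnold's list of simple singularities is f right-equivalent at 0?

A6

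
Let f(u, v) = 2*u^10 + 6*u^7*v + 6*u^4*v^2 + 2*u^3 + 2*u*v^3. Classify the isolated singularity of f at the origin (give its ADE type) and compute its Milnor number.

The Hessian of f at 0 has rank 0. Corank 2; j^3 = 2*u^3 is a perfect cube, so E-series; the 4-jet and mu = 7 give E_7.

Type E7, Milnor number mu = 7.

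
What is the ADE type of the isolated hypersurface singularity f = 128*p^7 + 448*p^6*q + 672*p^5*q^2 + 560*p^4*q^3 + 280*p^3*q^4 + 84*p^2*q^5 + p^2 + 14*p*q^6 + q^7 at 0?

The Hessian of f at 0 has rank 1. Corank 1: A-series; mu = 6 gives A_6.

A_6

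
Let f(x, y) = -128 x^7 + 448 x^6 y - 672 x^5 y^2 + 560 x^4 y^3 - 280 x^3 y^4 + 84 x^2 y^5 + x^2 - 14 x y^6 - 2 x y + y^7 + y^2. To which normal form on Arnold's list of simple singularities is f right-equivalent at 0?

A_6

The Hessian of f at 0 has rank 1. Corank 1: A-series; mu = 6 gives A_6.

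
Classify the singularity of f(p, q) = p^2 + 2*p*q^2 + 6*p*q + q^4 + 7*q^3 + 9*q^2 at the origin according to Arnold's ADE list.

A_{2}

The Hessian of f at 0 has rank 1. Corank 1: A-series; mu = 2 gives A_2.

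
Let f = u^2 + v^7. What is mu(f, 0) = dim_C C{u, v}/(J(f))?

6

The Hessian of f at 0 is [[2, 0], [0, 0]] with rank 1, so corank 1. A Groebner basis of the Jacobian ideal J(f) in C{u,v} is {v^6, u}; counting standard monomials gives mu = 6. Corank 1: A-series; mu = 6 gives A_6.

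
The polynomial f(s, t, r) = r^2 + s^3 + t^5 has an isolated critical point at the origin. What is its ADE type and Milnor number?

Type E_8, Milnor number mu = 8.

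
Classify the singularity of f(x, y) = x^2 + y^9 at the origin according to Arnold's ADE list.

A_{8}

The Hessian of f at 0 has rank 1. Corank 1: A-series; mu = 8 gives A_8.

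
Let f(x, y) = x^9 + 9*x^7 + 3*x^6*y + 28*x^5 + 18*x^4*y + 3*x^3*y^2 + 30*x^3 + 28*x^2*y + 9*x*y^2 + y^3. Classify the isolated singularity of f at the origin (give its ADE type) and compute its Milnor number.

Type D4, Milnor number mu = 4.

The Hessian of f at 0 has rank 0. Corank 2; j^3 = (3*x + y)*(10*x^2 + 6*x*y + y^2) splits into three distinct lines over C (the quadratic factor has nonzero discriminant), so D_4.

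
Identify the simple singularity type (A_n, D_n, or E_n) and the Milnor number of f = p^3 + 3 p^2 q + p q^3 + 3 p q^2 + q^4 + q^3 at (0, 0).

Type E_7, Milnor number mu = 7.

The Hessian of f at 0 has rank 0. Corank 2; j^3 = (p + q)^3 is a perfect cube, so E-series; the 4-jet and mu = 7 give E_7.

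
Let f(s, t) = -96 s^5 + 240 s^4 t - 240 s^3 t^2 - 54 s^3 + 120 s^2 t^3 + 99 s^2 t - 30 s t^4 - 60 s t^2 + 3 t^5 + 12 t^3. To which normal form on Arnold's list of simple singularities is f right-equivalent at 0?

The Hessian of f at 0 has rank 0. Corank 2; j^3 = -3*(2*s - t)*(3*s - 2*t)^2 has shape L^2 M (L != M), so D-series; mu = 6 gives D_6.

D_{6}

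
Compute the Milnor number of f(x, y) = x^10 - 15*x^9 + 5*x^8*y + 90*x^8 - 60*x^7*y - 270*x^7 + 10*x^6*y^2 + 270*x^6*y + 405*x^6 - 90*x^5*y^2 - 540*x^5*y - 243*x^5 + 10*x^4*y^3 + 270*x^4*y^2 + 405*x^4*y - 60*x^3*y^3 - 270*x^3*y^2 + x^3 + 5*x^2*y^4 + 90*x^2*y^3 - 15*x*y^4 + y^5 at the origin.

8

The Hessian of f at 0 has rank 0. Corank 2; j^3 = x^3 is a perfect cube, so E-series; the 5-jet and mu = 8 give E_8.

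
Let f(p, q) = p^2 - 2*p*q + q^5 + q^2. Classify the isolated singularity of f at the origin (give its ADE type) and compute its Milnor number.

The Hessian of f at 0 is [[2, -2], [-2, 2]] with rank 1, so corank 1. A Groebner basis of the Jacobian ideal J(f) in C{p,q} is {q^4, p - q}; counting standard monomials gives mu = 4. Corank 1: A-series; mu = 4 gives A_4.

Type A4, Milnor number mu = 4.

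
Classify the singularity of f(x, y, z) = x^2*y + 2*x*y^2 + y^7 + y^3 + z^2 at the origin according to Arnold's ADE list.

D_{8}

The Hessian of f at 0 has rank 1. Corank 2; j^3 = y*(x + y)^2 has shape L^2 M (L != M), so D-series; mu = 8 gives D_8.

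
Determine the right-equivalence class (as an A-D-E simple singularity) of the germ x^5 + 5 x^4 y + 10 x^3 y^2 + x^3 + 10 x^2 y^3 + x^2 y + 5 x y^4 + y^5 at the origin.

The Hessian of f at 0 has rank 0. Corank 2; j^3 = x^2*(x + y) has shape L^2 M (L != M), so D-series; mu = 6 gives D_6.

D_6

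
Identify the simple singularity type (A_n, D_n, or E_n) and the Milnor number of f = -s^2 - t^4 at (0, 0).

Type A3, Milnor number mu = 3.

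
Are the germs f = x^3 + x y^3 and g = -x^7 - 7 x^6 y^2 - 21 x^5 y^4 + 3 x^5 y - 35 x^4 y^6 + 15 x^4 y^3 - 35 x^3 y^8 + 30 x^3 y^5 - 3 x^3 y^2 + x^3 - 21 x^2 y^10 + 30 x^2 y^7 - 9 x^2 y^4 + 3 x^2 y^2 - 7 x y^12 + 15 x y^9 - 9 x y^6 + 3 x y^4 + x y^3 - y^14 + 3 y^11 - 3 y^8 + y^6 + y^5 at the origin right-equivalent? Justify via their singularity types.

The Hessian of f at 0 is [[0, 0], [0, 0]] with rank 0, so corank 2. A Groebner basis of the Jacobian ideal J(f) in C{x,y} is {x^3, x*y^2, 3*x^2 + y^3}; counting standard monomials gives mu = 7. Corank 2; j^3 = x^3 is a perfect cube, so E-series; the 4-jet and mu = 7 give E_7. The Hessian of g at 0 is [[0, 0], [0, 0]] with rank 0, so corank 2. A Groebner basis of the Jacobian ideal J(g) in C{x,y} is {-x^2 + y^4 - y^3/3, x^3, x^2*y + x^2/3 + y^3/9, x^2 + x*y^2 + y^3/3}; counting standard monomials gives mu = 7. Corank 2; j^3 = x^3 is a perfect cube, so E-series; the 4-jet and mu = 7 give E_7. Both have type E_7, hence right-equivalent.

Yes.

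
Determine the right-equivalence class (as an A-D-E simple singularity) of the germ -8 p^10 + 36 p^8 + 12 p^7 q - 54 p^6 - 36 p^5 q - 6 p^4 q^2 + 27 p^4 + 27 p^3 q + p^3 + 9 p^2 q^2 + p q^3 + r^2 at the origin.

E_{7}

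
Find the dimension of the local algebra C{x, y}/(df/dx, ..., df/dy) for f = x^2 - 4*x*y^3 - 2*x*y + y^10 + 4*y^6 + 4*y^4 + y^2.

The Hessian of f at 0 is [[2, -2], [-2, 2]] with rank 1, so corank 1. A Groebner basis of the Jacobian ideal J(f) in C{x,y} is {x^3 - 3*x^2*y + 3*x*y^2 - x/2 + y/2, -x/2 + y^3 + y/2}; counting standard monomials gives mu = 9. Corank 1: A-series; mu = 9 gives A_9.

9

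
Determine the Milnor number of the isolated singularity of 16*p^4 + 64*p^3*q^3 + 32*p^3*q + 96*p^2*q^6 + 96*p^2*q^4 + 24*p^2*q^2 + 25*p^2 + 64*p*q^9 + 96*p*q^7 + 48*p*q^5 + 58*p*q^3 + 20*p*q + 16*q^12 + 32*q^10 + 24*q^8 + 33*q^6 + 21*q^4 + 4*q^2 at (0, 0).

3

The Hessian of f at 0 is [[50, 20], [20, 8]] with rank 1, so corank 1. A Groebner basis of the Jacobian ideal J(f) in C{p,q} is {q^3, p + 2*q/5}; counting standard monomials gives mu = 3. Corank 1: A-series; mu = 3 gives A_3.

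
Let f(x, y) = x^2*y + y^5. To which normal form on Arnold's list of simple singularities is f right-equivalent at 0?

The Hessian of f at 0 has rank 0. Corank 2; j^3 = x^2*y has shape L^2 M (L != M), so D-series; mu = 6 gives D_6.

D_6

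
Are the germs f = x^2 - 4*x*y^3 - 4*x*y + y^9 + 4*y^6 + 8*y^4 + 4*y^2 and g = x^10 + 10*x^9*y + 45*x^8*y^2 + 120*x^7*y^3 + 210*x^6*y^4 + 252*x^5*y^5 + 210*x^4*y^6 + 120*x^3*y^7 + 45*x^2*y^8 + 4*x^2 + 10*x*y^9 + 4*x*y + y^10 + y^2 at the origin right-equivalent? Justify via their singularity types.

No.

The Hessian of f at 0 is [[2, -4], [-4, 8]] with rank 1, so corank 1. A Groebner basis of the Jacobian ideal J(f) in C{x,y} is {x^2*y^2 - 2*x^2 + 6*x*y - 4*y^2, x^3 - 6*x^2*y + 12*x*y^2 - 4*x + 8*y, -x/2 + y^3 + y}; counting standard monomials gives mu = 8. Corank 1: A-series; mu = 8 gives A_8. The Hessian of g at 0 is [[8, 4], [4, 2]] with rank 1, so corank 1. A Groebner basis of the Jacobian ideal J(g) in C{x,y} is {y^9, x + y/2}; counting standard monomials gives mu = 9. Corank 1: A-series; mu = 9 gives A_9. f is A_8 but g is A_9, hence not right-equivalent.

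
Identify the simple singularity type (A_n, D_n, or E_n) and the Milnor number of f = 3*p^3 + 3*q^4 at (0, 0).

Type E6, Milnor number mu = 6.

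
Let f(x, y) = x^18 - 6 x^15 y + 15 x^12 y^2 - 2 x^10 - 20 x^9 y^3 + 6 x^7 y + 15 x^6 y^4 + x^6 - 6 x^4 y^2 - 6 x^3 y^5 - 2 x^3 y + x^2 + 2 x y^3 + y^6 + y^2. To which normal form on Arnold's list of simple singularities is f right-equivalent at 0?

A_{1}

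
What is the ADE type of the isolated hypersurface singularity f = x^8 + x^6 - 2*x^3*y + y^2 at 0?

The Hessian of f at 0 has rank 1. Corank 1: A-series; mu = 7 gives A_7.

A7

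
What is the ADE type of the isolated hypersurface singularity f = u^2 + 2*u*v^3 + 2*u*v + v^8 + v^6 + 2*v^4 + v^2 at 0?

A_{7}

The Hessian of f at 0 has rank 1. Corank 1: A-series; mu = 7 gives A_7.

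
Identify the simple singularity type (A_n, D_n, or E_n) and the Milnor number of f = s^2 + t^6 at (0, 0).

Type A5, Milnor number mu = 5.

The Hessian of f at 0 has rank 1. Corank 1: A-series; mu = 5 gives A_5.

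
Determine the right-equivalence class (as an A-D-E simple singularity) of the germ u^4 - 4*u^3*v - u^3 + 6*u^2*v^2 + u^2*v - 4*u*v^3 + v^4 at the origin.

D_5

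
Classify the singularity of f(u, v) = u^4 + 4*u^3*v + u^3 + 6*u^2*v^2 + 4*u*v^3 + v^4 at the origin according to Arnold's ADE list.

E6

The Hessian of f at 0 is [[0, 0], [0, 0]] with rank 0, so corank 2. A Groebner basis of the Jacobian ideal J(f) in C{u,v} is {v^4, u*v^2 + v^3/3, u^2}; counting standard monomials gives mu = 6. Corank 2; j^3 = u^3 is a perfect cube, so E-series; the 4-jet and mu = 6 give E_6.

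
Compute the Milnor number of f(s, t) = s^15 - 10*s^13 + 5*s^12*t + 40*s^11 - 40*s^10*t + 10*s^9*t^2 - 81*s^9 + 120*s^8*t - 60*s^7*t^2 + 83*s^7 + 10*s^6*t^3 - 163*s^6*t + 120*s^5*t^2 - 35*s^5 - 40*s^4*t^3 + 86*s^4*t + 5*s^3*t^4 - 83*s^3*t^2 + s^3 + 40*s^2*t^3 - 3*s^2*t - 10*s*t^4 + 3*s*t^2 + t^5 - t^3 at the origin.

The Hessian of f at 0 has rank 0. Corank 2; j^3 = (s - t)^3 is a perfect cube, so E-series; the 5-jet and mu = 8 give E_8.

8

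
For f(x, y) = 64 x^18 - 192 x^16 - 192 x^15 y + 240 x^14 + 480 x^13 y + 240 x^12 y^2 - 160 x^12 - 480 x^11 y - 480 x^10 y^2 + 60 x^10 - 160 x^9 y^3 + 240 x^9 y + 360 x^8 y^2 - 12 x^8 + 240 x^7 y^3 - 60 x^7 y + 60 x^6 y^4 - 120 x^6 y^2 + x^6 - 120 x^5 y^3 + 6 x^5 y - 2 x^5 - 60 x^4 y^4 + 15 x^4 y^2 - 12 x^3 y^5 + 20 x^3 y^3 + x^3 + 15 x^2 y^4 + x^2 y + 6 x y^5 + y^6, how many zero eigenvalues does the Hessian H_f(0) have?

Hessian at 0 has rank 0.

2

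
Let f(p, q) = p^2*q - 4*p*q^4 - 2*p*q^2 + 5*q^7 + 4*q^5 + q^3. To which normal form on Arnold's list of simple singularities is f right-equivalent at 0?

The Hessian of f at 0 is [[0, 0], [0, 0]] with rank 0, so corank 2. A Groebner basis of the Jacobian ideal J(f) in C{p,q} is {2*p^2/3 + p*q^3 - 11*p*q/6 + 7*q^2/6, -p*q/2 + q^4 + q^2/2, p^3 - 3*p*q^2 + 2*q^3, p^2*q - 2*p*q^2 + q^3}; counting standard monomials gives mu = 8. Corank 2; j^3 = q*(p - q)^2 has shape L^2 M (L != M), so D-series; mu = 8 gives D_8.

D_{8}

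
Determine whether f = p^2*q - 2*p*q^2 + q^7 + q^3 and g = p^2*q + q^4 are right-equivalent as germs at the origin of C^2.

The Hessian of f at 0 is [[0, 0], [0, 0]] with rank 0, so corank 2. A Groebner basis of the Jacobian ideal J(f) in C{p,q} is {p^2/7 + q^6 - q^2/7, p^3 - q^3, p*q - q^2}; counting standard monomials gives mu = 8. Corank 2; j^3 = q*(p - q)^2 has shape L^2 M (L != M), so D-series; mu = 8 gives D_8. The Hessian of g at 0 is [[0, 0], [0, 0]] with rank 0, so corank 2. A Groebner basis of the Jacobian ideal J(g) in C{p,q} is {p^3, p^2/4 + q^3, p*q}; counting standard monomials gives mu = 5. Corank 2; j^3 = p^2*q has shape L^2 M (L != M), so D-series; mu = 5 gives D_5. f is D_8 but g is D_5, hence not right-equivalent.

No.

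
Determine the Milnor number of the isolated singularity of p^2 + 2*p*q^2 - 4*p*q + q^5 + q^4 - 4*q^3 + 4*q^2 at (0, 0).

The Hessian of f at 0 has rank 1. Corank 1: A-series; mu = 4 gives A_4.

4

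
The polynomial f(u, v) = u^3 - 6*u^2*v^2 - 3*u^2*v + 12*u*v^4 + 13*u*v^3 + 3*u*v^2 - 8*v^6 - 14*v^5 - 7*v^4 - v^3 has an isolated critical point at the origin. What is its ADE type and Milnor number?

Type E7, Milnor number mu = 7.

The Hessian of f at 0 is [[0, 0], [0, 0]] with rank 0, so corank 2. A Groebner basis of the Jacobian ideal J(f) in C{u,v} is {-u^2/4 + u*v/2 + v^4 - v^3/12 - v^2/4, u^3 - 5*u^2/4 + 5*u*v/2 - 17*v^3/12 - 5*v^2/4, u^2*v - 11*u^2/12 + 11*u*v/6 - 47*v^3/36 - 11*v^2/12, -u^2/2 + u*v^2 + u*v - 7*v^3/6 - v^2/2}; counting standard monomials gives mu = 7. Corank 2; j^3 = (u - v)^3 is a perfect cube, so E-series; the 4-jet and mu = 7 give E_7.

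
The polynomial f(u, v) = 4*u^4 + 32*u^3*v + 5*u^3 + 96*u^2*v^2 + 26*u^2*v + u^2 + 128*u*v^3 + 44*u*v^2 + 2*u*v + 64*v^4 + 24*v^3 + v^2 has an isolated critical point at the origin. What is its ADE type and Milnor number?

Type A_{2}, Milnor number mu = 2.

The Hessian of f at 0 is [[2, 2], [2, 2]] with rank 1, so corank 1. A Groebner basis of the Jacobian ideal J(f) in C{u,v} is {v^2, u + v}; counting standard monomials gives mu = 2. Corank 1: A-series; mu = 2 gives A_2.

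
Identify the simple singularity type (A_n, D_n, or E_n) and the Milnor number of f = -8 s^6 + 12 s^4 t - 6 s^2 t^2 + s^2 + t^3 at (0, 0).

Type A_2, Milnor number mu = 2.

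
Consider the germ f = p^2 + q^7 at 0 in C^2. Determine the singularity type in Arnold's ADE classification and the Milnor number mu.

The Hessian of f at 0 is [[2, 0], [0, 0]] with rank 1, so corank 1. A Groebner basis of the Jacobian ideal J(f) in C{p,q} is {q^6, p}; counting standard monomials gives mu = 6. Corank 1: A-series; mu = 6 gives A_6.

Type A6, Milnor number mu = 6.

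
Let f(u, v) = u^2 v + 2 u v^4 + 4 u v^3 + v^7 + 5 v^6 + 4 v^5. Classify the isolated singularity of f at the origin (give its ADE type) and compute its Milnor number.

Type D_{7}, Milnor number mu = 7.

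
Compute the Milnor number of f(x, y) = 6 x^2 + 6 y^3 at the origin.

2

The Hessian of f at 0 has rank 1. Corank 1: A-series; mu = 2 gives A_2.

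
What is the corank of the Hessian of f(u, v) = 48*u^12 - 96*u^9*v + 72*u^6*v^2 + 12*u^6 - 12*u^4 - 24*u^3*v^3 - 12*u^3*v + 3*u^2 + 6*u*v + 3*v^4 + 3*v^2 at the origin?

The Hessian at 0 is [[6, 6], [6, 6]] of rank 1; hence corank 1.

1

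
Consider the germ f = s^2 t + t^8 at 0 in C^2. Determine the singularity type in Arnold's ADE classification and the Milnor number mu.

Type D9, Milnor number mu = 9.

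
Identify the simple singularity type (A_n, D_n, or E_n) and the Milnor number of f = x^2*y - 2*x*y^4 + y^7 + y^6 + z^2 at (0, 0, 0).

Type D7, Milnor number mu = 7.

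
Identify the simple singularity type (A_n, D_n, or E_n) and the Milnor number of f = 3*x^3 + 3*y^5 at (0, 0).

Type E_{8}, Milnor number mu = 8.

The Hessian of f at 0 is [[0, 0], [0, 0]] with rank 0, so corank 2. A Groebner basis of the Jacobian ideal J(f) in C{x,y} is {y^4, x^2}; counting standard monomials gives mu = 8. Corank 2; j^3 = 3*x^3 is a perfect cube, so E-series; the 5-jet and mu = 8 give E_8.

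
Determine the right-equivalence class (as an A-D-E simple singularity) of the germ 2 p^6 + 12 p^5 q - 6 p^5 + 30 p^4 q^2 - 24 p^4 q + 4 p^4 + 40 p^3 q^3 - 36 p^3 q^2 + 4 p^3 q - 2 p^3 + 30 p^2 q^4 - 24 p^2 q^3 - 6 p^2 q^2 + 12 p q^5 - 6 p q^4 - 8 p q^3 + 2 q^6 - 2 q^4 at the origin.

E_{6}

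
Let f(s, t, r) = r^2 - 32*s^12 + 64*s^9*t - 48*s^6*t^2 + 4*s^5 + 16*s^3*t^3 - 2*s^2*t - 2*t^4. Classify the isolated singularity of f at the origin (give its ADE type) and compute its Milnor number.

Type D5, Milnor number mu = 5.

The Hessian of f at 0 has rank 1. Corank 2; j^3 = -2*s^2*t has shape L^2 M (L != M), so D-series; mu = 5 gives D_5.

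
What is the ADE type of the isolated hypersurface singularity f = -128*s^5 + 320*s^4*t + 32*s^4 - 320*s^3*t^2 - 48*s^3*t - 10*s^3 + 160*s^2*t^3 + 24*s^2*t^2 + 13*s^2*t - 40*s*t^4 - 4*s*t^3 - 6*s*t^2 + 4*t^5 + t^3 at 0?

The Hessian of f at 0 is [[0, 0], [0, 0]] with rank 0, so corank 2. A Groebner basis of the Jacobian ideal J(f) in C{s,t} is {t^3, s^2 - 3*t^2/11, s*t - 6*t^2/11}; counting standard monomials gives mu = 4. Corank 2; j^3 = -(2*s - t)*(5*s^2 - 4*s*t + t^2) splits into three distinct lines over C (the quadratic factor has nonzero discriminant), so D_4.

D_{4}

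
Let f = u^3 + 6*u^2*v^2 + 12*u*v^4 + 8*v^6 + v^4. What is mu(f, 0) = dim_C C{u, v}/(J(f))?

The Hessian of f at 0 has rank 0. Corank 2; j^3 = u^3 is a perfect cube, so E-series; the 4-jet and mu = 6 give E_6.

6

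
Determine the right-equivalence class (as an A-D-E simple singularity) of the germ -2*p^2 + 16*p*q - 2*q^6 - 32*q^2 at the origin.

The Hessian of f at 0 has rank 1. Corank 1: A-series; mu = 5 gives A_5.

A_{5}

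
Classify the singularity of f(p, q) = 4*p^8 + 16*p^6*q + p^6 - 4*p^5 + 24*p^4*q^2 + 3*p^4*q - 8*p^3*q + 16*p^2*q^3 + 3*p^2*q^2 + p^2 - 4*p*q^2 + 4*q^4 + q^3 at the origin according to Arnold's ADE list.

A2

The Hessian of f at 0 has rank 1. Corank 1: A-series; mu = 2 gives A_2.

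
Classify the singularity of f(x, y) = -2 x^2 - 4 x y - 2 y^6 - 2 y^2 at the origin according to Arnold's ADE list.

A5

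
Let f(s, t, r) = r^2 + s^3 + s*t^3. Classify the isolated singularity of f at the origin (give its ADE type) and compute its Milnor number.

Type E_7, Milnor number mu = 7.

The Hessian of f at 0 has rank 1. Corank 2; j^3 = s^3 is a perfect cube, so E-series; the 4-jet and mu = 7 give E_7.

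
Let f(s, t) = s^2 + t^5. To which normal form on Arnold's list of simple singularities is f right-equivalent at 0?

A4

The Hessian of f at 0 has rank 1. Corank 1: A-series; mu = 4 gives A_4.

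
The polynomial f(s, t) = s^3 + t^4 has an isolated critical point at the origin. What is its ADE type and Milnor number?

The Hessian of f at 0 has rank 0. Corank 2; j^3 = s^3 is a perfect cube, so E-series; the 4-jet and mu = 6 give E_6.

Type E_6, Milnor number mu = 6.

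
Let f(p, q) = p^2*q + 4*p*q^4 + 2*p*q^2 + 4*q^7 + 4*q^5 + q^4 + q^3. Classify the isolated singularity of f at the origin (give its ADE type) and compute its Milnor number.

Type D_5, Milnor number mu = 5.

The Hessian of f at 0 is [[0, 0], [0, 0]] with rank 0, so corank 2. A Groebner basis of the Jacobian ideal J(f) in C{p,q} is {p^3 - p^2/4 + q^2/4, p^2/4 + q^3 - q^2/4, p*q + q^2}; counting standard monomials gives mu = 5. Corank 2; j^3 = q*(p + q)^2 has shape L^2 M (L != M), so D-series; mu = 5 gives D_5.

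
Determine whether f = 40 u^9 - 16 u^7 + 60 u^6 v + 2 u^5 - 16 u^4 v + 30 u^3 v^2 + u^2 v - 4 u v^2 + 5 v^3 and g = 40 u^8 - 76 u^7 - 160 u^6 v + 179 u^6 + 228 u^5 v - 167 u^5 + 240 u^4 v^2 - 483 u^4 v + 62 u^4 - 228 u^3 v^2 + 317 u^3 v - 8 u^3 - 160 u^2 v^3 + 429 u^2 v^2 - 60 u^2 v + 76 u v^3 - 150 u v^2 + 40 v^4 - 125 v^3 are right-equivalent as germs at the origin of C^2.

The Hessian of f at 0 has rank 0. Corank 2; j^3 = v*(u^2 - 4*u*v + 5*v^2) splits into three distinct lines over C (the quadratic factor has nonzero discriminant), so D_4. The Hessian of g at 0 has rank 0. Corank 2; j^3 = -(2*u + 5*v)^3 is a perfect cube, so E-series; the 4-jet and mu = 7 give E_7. f is D_4 but g is E_7, hence not right-equivalent.

No.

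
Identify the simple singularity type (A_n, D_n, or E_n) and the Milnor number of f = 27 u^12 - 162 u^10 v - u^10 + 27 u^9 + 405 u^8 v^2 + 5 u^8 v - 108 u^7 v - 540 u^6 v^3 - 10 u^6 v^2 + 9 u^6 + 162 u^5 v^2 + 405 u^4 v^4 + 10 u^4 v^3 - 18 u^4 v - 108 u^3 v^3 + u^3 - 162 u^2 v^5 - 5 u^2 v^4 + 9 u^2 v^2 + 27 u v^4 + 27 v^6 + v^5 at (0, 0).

Type E_8, Milnor number mu = 8.

The Hessian of f at 0 is [[0, 0], [0, 0]] with rank 0, so corank 2. A Groebner basis of the Jacobian ideal J(f) in C{u,v} is {v^4, u^3, u^2/6 + u*v^2}; counting standard monomials gives mu = 8. Corank 2; j^3 = u^3 is a perfect cube, so E-series; the 5-jet and mu = 8 give E_8.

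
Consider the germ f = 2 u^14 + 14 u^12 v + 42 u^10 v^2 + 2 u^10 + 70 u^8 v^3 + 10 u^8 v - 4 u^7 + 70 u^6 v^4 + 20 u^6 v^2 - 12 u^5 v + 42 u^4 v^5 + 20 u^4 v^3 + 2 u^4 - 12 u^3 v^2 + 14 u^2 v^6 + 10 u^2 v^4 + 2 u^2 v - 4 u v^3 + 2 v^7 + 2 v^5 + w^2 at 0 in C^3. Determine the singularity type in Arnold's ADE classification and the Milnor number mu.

Type D_{8}, Milnor number mu = 8.

The Hessian of f at 0 is [[0, 0, 0], [0, 0, 0], [0, 0, 2]] with rank 1, so corank 2. A Groebner basis of the Jacobian ideal J(f) in C{u,v,w} is {-u^2 - 7*u*v/2 + v^4 + 7*v^3/2, u^3 - u*v/2 + v^3/2, -u^2 + u*v^2 - 7*u*v/2 + 7*v^3/2, w}; counting standard monomials gives mu = 8. Corank 2; j^3 = 2*u^2*v has shape L^2 M (L != M), so D-series; mu = 8 gives D_8.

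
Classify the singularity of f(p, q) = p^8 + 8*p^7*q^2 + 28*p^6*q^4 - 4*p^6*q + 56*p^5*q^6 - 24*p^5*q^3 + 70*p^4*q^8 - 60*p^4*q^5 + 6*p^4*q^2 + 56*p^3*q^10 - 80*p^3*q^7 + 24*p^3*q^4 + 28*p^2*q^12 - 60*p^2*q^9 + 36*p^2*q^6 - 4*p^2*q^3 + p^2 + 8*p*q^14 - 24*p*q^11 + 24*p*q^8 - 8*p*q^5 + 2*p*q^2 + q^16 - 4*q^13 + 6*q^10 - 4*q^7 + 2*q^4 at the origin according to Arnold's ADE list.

A3

The Hessian of f at 0 has rank 1. Corank 1: A-series; mu = 3 gives A_3.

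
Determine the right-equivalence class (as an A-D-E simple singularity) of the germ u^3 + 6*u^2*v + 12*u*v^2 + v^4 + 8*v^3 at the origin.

E6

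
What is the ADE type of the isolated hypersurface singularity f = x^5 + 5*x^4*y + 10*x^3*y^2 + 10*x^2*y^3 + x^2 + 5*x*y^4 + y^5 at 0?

The Hessian of f at 0 has rank 1. Corank 1: A-series; mu = 4 gives A_4.

A_4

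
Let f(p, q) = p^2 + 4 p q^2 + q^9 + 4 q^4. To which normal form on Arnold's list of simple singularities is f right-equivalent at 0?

The Hessian of f at 0 is [[2, 0], [0, 0]] with rank 1, so corank 1. A Groebner basis of the Jacobian ideal J(f) in C{p,q} is {p^4, p/2 + q^2}; counting standard monomials gives mu = 8. Corank 1: A-series; mu = 8 gives A_8.

A8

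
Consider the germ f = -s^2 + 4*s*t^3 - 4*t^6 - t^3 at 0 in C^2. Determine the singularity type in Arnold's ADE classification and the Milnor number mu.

The Hessian of f at 0 has rank 1. Corank 1: A-series; mu = 2 gives A_2.

Type A_{2}, Milnor number mu = 2.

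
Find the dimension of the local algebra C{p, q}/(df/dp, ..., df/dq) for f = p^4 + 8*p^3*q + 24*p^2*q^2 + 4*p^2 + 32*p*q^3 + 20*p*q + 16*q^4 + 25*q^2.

3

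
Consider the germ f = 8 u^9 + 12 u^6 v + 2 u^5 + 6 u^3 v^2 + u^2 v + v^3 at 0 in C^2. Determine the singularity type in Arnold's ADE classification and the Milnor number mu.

Type D4, Milnor number mu = 4.

The Hessian of f at 0 is [[0, 0], [0, 0]] with rank 0, so corank 2. A Groebner basis of the Jacobian ideal J(f) in C{u,v} is {v^3, u^2 + 3*v^2, u*v}; counting standard monomials gives mu = 4. Corank 2; j^3 = v*(u^2 + v^2) splits into three distinct lines over C (the quadratic factor has nonzero discriminant), so D_4.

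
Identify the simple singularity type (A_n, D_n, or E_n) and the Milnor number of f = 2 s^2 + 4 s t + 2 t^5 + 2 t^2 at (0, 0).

Type A_{4}, Milnor number mu = 4.

The Hessian of f at 0 is [[4, 4], [4, 4]] with rank 1, so corank 1. A Groebner basis of the Jacobian ideal J(f) in C{s,t} is {t^4, s + t}; counting standard monomials gives mu = 4. Corank 1: A-series; mu = 4 gives A_4.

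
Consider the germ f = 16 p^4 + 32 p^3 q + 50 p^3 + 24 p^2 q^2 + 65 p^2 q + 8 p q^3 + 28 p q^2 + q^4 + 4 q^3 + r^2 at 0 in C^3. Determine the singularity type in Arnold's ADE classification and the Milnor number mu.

Type D_{5}, Milnor number mu = 5.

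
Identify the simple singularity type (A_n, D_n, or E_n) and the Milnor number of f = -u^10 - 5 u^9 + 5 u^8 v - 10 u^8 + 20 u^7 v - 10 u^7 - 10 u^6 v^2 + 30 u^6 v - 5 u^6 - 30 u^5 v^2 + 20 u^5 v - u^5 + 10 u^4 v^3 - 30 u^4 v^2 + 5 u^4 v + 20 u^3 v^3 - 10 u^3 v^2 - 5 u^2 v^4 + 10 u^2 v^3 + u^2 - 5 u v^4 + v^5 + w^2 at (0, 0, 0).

Type A_{4}, Milnor number mu = 4.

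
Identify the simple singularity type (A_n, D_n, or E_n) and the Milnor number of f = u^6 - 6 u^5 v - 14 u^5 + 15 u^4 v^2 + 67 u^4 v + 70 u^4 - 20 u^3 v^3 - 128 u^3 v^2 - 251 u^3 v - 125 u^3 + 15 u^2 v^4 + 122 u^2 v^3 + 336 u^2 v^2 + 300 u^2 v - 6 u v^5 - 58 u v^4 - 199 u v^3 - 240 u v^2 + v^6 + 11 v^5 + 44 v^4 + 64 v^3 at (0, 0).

The Hessian of f at 0 has rank 0. Corank 2; j^3 = -(5*u - 4*v)^3 is a perfect cube, so E-series; the 4-jet and mu = 7 give E_7.

Type E_{7}, Milnor number mu = 7.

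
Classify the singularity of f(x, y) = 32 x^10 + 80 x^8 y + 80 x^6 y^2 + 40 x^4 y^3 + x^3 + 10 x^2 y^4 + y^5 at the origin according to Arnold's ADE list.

The Hessian of f at 0 is [[0, 0], [0, 0]] with rank 0, so corank 2. A Groebner basis of the Jacobian ideal J(f) in C{x,y} is {y^4, x^2}; counting standard monomials gives mu = 8. Corank 2; j^3 = x^3 is a perfect cube, so E-series; the 5-jet and mu = 8 give E_8.

E8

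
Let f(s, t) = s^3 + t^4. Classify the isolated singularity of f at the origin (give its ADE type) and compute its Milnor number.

Type E6, Milnor number mu = 6.

The Hessian of f at 0 is [[0, 0], [0, 0]] with rank 0, so corank 2. A Groebner basis of the Jacobian ideal J(f) in C{s,t} is {t^3, s^2}; counting standard monomials gives mu = 6. Corank 2; j^3 = s^3 is a perfect cube, so E-series; the 4-jet and mu = 6 give E_6.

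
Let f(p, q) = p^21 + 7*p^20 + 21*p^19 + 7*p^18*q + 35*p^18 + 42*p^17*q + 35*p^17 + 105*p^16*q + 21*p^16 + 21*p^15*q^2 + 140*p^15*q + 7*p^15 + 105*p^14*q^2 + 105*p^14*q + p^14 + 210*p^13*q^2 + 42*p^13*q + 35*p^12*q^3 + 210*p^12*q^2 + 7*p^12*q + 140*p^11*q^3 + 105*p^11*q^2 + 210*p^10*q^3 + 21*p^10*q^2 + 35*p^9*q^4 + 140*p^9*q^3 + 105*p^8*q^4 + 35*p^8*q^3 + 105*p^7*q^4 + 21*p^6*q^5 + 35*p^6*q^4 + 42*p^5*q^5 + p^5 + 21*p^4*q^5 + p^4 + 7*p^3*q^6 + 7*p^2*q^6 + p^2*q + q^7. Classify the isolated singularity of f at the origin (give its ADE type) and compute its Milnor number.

Type D8, Milnor number mu = 8.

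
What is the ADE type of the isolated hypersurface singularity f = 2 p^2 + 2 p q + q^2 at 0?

A_{1}

The Hessian of f at 0 has rank 2. Corank 0: nondegenerate Morse point, so A_1.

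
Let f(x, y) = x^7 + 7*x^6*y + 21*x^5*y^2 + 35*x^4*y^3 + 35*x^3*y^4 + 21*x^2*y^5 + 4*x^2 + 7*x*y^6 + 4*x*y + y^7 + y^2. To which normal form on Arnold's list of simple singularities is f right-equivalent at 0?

The Hessian of f at 0 has rank 1. Corank 1: A-series; mu = 6 gives A_6.

A_6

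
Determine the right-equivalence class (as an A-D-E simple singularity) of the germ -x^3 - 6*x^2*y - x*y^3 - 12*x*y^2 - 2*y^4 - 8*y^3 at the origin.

The Hessian of f at 0 has rank 0. Corank 2; j^3 = -(x + 2*y)^3 is a perfect cube, so E-series; the 4-jet and mu = 7 give E_7.

E_7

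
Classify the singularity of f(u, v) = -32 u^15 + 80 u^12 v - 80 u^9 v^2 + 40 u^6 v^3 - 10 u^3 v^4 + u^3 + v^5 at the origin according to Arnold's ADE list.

The Hessian of f at 0 has rank 0. Corank 2; j^3 = u^3 is a perfect cube, so E-series; the 5-jet and mu = 8 give E_8.

E_8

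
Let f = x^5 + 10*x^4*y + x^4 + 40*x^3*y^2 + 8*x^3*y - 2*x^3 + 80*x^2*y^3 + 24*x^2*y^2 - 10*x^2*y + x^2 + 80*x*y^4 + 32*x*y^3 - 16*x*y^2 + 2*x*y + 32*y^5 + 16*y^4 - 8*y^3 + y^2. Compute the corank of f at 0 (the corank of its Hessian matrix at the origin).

1

Hessian at 0 has rank 1.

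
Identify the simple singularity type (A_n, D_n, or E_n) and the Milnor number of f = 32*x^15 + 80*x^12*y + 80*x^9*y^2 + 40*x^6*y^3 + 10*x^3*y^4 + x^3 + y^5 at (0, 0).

Type E_8, Milnor number mu = 8.

The Hessian of f at 0 has rank 0. Corank 2; j^3 = x^3 is a perfect cube, so E-series; the 5-jet and mu = 8 give E_8.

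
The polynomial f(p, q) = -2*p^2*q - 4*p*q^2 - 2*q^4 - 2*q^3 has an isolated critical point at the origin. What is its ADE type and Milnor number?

Type D_{5}, Milnor number mu = 5.

The Hessian of f at 0 has rank 0. Corank 2; j^3 = -2*q*(p + q)^2 has shape L^2 M (L != M), so D-series; mu = 5 gives D_5.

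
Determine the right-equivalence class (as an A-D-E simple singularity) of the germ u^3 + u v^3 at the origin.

E_{7}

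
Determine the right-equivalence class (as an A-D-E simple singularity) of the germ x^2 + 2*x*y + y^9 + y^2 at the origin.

A_8

The Hessian of f at 0 has rank 1. Corank 1: A-series; mu = 8 gives A_8.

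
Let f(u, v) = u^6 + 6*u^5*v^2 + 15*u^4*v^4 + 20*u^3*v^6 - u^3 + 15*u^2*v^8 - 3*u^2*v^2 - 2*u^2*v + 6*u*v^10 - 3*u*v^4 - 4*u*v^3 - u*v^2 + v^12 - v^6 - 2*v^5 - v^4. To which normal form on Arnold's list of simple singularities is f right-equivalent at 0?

D_{7}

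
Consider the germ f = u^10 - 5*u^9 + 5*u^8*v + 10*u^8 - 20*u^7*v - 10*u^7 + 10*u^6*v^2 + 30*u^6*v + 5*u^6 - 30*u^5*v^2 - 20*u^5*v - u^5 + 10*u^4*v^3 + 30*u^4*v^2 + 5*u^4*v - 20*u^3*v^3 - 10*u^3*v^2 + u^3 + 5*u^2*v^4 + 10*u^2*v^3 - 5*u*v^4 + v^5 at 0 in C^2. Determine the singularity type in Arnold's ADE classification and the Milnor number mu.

Type E_8, Milnor number mu = 8.

The Hessian of f at 0 has rank 0. Corank 2; j^3 = u^3 is a perfect cube, so E-series; the 5-jet and mu = 8 give E_8.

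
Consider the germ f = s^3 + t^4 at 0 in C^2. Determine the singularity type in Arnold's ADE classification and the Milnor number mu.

Type E6, Milnor number mu = 6.

The Hessian of f at 0 is [[0, 0], [0, 0]] with rank 0, so corank 2. A Groebner basis of the Jacobian ideal J(f) in C{s,t} is {t^3, s^2}; counting standard monomials gives mu = 6. Corank 2; j^3 = s^3 is a perfect cube, so E-series; the 4-jet and mu = 6 give E_6.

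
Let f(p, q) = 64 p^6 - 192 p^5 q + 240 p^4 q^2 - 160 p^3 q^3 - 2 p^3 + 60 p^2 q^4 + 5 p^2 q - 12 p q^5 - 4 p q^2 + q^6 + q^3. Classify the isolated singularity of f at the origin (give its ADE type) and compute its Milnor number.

The Hessian of f at 0 has rank 0. Corank 2; j^3 = -(p - q)^2*(2*p - q) has shape L^2 M (L != M), so D-series; mu = 7 gives D_7.

Type D_{7}, Milnor number mu = 7.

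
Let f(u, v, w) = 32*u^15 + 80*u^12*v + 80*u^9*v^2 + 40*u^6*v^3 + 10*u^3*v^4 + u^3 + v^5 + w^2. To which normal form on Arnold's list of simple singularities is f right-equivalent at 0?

E_8

The Hessian of f at 0 has rank 1. Corank 2; j^3 = u^3 is a perfect cube, so E-series; the 5-jet and mu = 8 give E_8.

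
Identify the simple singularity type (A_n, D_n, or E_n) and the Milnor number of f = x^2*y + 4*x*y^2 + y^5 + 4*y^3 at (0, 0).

Type D6, Milnor number mu = 6.

The Hessian of f at 0 is [[0, 0], [0, 0]] with rank 0, so corank 2. A Groebner basis of the Jacobian ideal J(f) in C{x,y} is {x^2/5 + y^4 - 4*y^2/5, x^3 + 8*y^3, x*y + 2*y^2}; counting standard monomials gives mu = 6. Corank 2; j^3 = y*(x + 2*y)^2 has shape L^2 M (L != M), so D-series; mu = 6 gives D_6.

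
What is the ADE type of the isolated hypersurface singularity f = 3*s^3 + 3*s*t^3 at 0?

E7

The Hessian of f at 0 has rank 0. Corank 2; j^3 = 3*s^3 is a perfect cube, so E-series; the 4-jet and mu = 7 give E_7.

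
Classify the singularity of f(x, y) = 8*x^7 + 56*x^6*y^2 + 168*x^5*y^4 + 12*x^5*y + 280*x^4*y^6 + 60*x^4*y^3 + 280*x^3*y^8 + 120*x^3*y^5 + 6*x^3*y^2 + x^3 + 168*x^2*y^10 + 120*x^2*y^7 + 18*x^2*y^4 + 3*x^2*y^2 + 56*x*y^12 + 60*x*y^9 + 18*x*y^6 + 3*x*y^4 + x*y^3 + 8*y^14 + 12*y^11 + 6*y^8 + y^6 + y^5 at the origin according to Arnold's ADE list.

E_7

The Hessian of f at 0 has rank 0. Corank 2; j^3 = x^3 is a perfect cube, so E-series; the 4-jet and mu = 7 give E_7.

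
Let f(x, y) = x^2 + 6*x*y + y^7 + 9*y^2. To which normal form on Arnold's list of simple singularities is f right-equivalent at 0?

A_6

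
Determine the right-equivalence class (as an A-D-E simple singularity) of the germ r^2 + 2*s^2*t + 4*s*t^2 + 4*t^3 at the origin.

The Hessian of f at 0 is [[0, 0, 0], [0, 0, 0], [0, 0, 2]] with rank 1, so corank 2. A Groebner basis of the Jacobian ideal J(f) in C{s,t,r} is {t^3, s^2 + 2*t^2, s*t + t^2, r}; counting standard monomials gives mu = 4. Corank 2; j^3 = 2*t*(s^2 + 2*s*t + 2*t^2) splits into three distinct lines over C (the quadratic factor has nonzero discriminant), so D_4.

D_{4}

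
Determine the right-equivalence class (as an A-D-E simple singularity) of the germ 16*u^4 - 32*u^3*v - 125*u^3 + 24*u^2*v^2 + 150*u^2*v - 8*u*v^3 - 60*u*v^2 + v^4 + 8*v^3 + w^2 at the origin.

E6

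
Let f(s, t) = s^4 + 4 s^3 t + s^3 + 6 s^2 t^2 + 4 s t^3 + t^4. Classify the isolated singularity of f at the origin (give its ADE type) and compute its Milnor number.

Type E_{6}, Milnor number mu = 6.

The Hessian of f at 0 has rank 0. Corank 2; j^3 = s^3 is a perfect cube, so E-series; the 4-jet and mu = 6 give E_6.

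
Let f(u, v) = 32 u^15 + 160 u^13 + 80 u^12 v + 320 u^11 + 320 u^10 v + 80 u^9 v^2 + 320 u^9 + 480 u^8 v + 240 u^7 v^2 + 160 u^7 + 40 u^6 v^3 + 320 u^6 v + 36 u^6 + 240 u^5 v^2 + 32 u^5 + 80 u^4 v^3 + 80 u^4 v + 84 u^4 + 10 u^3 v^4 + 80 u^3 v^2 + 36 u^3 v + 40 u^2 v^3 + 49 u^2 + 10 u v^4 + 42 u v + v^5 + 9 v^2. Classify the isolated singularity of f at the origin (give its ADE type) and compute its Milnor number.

Type A_4, Milnor number mu = 4.

The Hessian of f at 0 is [[98, 42], [42, 18]] with rank 1, so corank 1. A Groebner basis of the Jacobian ideal J(f) in C{u,v} is {-2401*u/162 + v^3 - 343*v/54, u^2 - 9*v^2/49, u*v + 3*v^2/7}; counting standard monomials gives mu = 4. Corank 1: A-series; mu = 4 gives A_4.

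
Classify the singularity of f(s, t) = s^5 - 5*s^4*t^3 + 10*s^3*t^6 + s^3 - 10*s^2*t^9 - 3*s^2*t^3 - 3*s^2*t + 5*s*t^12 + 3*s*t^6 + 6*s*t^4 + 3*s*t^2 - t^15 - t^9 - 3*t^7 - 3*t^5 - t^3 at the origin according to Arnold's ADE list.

E_8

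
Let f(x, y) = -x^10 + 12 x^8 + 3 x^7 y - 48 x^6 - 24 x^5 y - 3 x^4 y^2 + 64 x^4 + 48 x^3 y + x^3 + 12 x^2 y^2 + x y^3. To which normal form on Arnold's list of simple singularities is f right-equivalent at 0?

E_7

The Hessian of f at 0 has rank 0. Corank 2; j^3 = x^3 is a perfect cube, so E-series; the 4-jet and mu = 7 give E_7.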